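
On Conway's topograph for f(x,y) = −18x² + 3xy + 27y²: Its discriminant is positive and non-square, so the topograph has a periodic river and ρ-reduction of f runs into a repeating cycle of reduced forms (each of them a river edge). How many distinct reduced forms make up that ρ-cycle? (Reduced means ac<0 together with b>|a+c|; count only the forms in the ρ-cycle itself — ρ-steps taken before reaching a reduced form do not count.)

D = 1953, ⌊√D⌋ = 44
descent: ρ → (27,-3,-18)
descent: ρ → (-18,39,6)  [lands on river]
river: ρ → (6,33,-36)
river: ρ → (-36,39,3)
river: ρ → (3,39,-36)
river: ρ → (-36,33,6)
river: ρ → (6,39,-18)
river: ρ → (-18,33,12)
river: ρ → (12,39,-9)
river: ρ → (-9,33,24)
river: ρ → (24,15,-18)
river: ρ → (-18,21,21)
river: ρ → (21,21,-18)
river: ρ → (-18,15,24)
river: ρ → (24,33,-9)
river: ρ → (-9,39,12)
river: ρ → (12,33,-18)
ρ-cycle length = 16 (tail of 2 descent steps not counted)

16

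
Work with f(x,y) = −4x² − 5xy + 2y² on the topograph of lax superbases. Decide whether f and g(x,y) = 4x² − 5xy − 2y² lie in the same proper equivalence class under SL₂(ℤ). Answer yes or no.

D₁ = 57, D₂ = 57
river cycle of f (length 6): (2, 5, -4), (-4, 3, 3), (3, 3, -4), (-4, 5, 2), (2, 7, -1), (-1, 7, 2)
river cycle of g (length 6): (-2, 5, 4), (4, 3, -3), (-3, 3, 4), (4, 5, -2), (-2, 7, 1), (1, 7, -2)
cycles differ ⇒ inequivalent

no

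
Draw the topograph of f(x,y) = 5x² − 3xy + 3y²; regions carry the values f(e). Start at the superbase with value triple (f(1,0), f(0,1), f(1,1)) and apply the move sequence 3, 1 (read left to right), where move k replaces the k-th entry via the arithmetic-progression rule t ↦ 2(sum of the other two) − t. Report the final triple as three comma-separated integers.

start (5,3,5) = (f(1,0),f(0,1),f(1,1))
replace slot 3: 2·(5+3) − 5 = 11 → (5,3,11)
replace slot 1: 2·(3+11) − 5 = 23 → (23,3,11)

23,3,11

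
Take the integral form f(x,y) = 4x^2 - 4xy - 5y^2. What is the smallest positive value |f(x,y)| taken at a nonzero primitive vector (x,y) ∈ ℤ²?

descent: ρ → (-5,4,4)  [lands on river]
river: ρ → (4,4,-5)
river: ρ → (-5,6,3)
river: ρ → (3,6,-5)
closes: descent 1, river 4
min |a| on river = 3

3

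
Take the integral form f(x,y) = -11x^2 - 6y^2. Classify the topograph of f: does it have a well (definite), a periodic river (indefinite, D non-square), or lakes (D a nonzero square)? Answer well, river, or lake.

D = b²−4ac = 0² − 4·(-11)·(-6) = -264
D < 0 ⇒ definite ⇒ every region one sign ⇒ single well

well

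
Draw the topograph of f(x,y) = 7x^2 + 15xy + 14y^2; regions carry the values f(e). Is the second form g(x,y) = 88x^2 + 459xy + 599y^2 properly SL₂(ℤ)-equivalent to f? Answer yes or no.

D₁ = -167, D₂ = -167
f: translate: b→1 (≡15 mod 14), so (7,15,14)→(7,1,6)
f: flip: (7,1,6)→(6,-1,7)
f: reduced (well bottom): (6,-1,7) with a≤c, −a<b≤a
g: translate: b→-69 (≡459 mod 176), so (88,459,599)→(88,-69,14)
g: flip: (88,-69,14)→(14,69,88)
g: translate: b→13 (≡69 mod 28), so (14,69,88)→(14,13,6)
g: flip: (14,13,6)→(6,-13,14)
g: translate: b→-1 (≡-13 mod 12), so (6,-13,14)→(6,-1,7)
g: reduced (well bottom): (6,-1,7) with a≤c, −a<b≤a
reduced forms (6, -1, 7) vs (6, -1, 7) ⇒ equivalent

yes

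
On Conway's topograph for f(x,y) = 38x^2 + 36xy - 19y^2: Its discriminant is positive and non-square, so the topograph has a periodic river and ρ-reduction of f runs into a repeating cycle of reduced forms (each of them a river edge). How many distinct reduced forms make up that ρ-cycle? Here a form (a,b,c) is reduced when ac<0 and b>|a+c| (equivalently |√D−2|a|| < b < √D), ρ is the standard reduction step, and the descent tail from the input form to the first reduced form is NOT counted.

D = 4184, ⌊√D⌋ = 64
river: ρ → (-19,40,34)
river: ρ → (34,28,-25)
river: ρ → (-25,22,37)
river: ρ → (37,52,-10)
river: ρ → (-10,48,47)
river: ρ → (47,46,-11)
river: ρ → (-11,64,2)
river: ρ → (2,64,-11)
river: ρ → (-11,46,47)
river: ρ → (47,48,-10)
river: ρ → (-10,52,37)
river: ρ → (37,22,-25)
river: ρ → (-25,28,34)
river: ρ → (34,40,-19)
river: ρ → (-19,36,38)
river: ρ → (38,40,-17)
river: ρ → (-17,62,5)
river: ρ → (5,58,-41)
river: ρ → (-41,24,22)
river: ρ → (22,64,-1)
river: ρ → (-1,64,22)
river: ρ → (22,24,-41)
river: ρ → (-41,58,5)
river: ρ → (5,62,-17)
river: ρ → (-17,40,38)
river: ρ → (38,36,-19)
ρ-cycle length = 26 (tail of 0 descent steps not counted)

26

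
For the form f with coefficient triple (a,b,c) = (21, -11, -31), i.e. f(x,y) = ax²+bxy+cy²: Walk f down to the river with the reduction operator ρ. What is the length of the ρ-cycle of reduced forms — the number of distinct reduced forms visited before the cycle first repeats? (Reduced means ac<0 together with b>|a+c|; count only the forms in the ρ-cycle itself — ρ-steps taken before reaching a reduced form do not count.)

D = 2725, ⌊√D⌋ = 52
descent: ρ → (-31,11,21)  [lands on river]
river: ρ → (21,31,-21)
river: ρ → (-21,11,31)
river: ρ → (31,51,-1)
river: ρ → (-1,51,31)
river: ρ → (31,11,-21)
river: ρ → (-21,31,21)
river: ρ → (21,11,-31)
river: ρ → (-31,51,1)
river: ρ → (1,51,-31)
ρ-cycle length = 10 (tail of 1 descent step not counted)

10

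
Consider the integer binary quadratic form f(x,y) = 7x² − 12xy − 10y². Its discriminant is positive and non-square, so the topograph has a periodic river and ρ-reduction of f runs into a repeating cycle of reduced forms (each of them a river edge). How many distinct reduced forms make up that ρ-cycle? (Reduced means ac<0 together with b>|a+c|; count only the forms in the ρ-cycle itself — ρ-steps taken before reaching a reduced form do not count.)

D = 424, ⌊√D⌋ = 20
descent: ρ → (-10,12,7)  [lands on river]
river: ρ → (7,16,-6)
river: ρ → (-6,20,1)
river: ρ → (1,20,-6)
river: ρ → (-6,16,7)
river: ρ → (7,12,-10)
river: ρ → (-10,8,9)
river: ρ → (9,10,-9)
river: ρ → (-9,8,10)
river: ρ → (10,12,-7)
river: ρ → (-7,16,6)
river: ρ → (6,20,-1)
river: ρ → (-1,20,6)
river: ρ → (6,16,-7)
river: ρ → (-7,12,10)
river: ρ → (10,8,-9)
river: ρ → (-9,10,9)
river: ρ → (9,8,-10)
ρ-cycle length = 18 (tail of 1 descent step not counted)

18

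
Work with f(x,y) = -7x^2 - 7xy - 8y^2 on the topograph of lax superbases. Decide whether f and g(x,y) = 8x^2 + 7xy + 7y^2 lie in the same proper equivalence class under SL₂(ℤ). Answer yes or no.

D₁ = -175, D₂ = -175
f is negative-definite; reduce −f:
−f: reduced (well bottom): (7,7,8) with a≤c, −a<b≤a
flip sign back: reduced form of f is (-7,-7,-8)
g: flip: (8,7,7)→(7,-7,8)
g: translate: b→7 (≡-7 mod 14), so (7,-7,8)→(7,7,8)
g: reduced (well bottom): (7,7,8) with a≤c, −a<b≤a
reduced forms (-7, -7, -8) vs (7, 7, 8) ⇒ inequivalent

no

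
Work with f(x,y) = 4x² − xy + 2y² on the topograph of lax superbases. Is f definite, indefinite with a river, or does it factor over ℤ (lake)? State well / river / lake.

D = b²−4ac = (-1)² − 4·4·2 = -31
D < 0 ⇒ definite ⇒ every region one sign ⇒ single well

well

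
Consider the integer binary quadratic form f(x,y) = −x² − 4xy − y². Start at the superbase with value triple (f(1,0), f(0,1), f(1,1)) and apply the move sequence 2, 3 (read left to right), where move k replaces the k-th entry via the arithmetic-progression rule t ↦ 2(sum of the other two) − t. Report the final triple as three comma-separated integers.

start (-1,-1,-6) = (f(1,0),f(0,1),f(1,1))
replace slot 2: 2·((-1)+(-6)) − (-1) = -13 → (-1,-13,-6)
replace slot 3: 2·((-1)+(-13)) − (-6) = -22 → (-1,-13,-22)

-1,-13,-22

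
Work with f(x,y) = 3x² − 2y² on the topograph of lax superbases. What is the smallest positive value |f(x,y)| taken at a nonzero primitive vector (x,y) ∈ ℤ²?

descent: ρ → (-2,4,1)  [lands on river]
river: ρ → (1,4,-2)
closes: descent 1, river 2
min |a| on river = 1

1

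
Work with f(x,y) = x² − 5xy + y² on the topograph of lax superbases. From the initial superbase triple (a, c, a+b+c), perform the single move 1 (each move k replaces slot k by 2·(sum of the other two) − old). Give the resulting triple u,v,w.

start (1,1,-3) = (f(1,0),f(0,1),f(1,1))
replace slot 1: 2·(1+(-3)) − 1 = -5 → (-5,1,-3)

-5,1,-3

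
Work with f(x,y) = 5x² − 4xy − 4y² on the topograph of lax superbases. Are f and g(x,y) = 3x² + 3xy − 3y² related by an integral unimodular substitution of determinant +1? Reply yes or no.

D₁ = 96, D₂ = 45
discriminants differ ⇒ not SL₂(ℤ)-equivalent

no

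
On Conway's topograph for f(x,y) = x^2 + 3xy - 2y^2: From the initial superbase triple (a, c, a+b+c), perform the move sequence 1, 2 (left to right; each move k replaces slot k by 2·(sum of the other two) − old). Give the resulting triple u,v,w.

start (1,-2,2) = (f(1,0),f(0,1),f(1,1))
replace slot 1: 2·((-2)+2) − 1 = -1 → (-1,-2,2)
replace slot 2: 2·((-1)+2) − (-2) = 4 → (-1,4,2)

-1,4,2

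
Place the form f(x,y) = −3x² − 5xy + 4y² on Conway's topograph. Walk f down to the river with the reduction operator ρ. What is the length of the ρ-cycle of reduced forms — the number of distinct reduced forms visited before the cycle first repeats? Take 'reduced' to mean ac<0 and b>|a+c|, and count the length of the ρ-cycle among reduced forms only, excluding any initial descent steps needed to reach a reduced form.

D = 73, ⌊√D⌋ = 8
descent: ρ → (4,5,-3)  [lands on river]
river: ρ → (-3,7,2)
river: ρ → (2,5,-6)
river: ρ → (-6,7,1)
river: ρ → (1,7,-6)
river: ρ → (-6,5,2)
river: ρ → (2,7,-3)
river: ρ → (-3,5,4)
river: ρ → (4,3,-4)
river: ρ → (-4,5,3)
river: ρ → (3,7,-2)
river: ρ → (-2,5,6)
river: ρ → (6,7,-1)
river: ρ → (-1,7,6)
river: ρ → (6,5,-2)
river: ρ → (-2,7,3)
river: ρ → (3,5,-4)
river: ρ → (-4,3,4)
ρ-cycle length = 18 (tail of 1 descent step not counted)

18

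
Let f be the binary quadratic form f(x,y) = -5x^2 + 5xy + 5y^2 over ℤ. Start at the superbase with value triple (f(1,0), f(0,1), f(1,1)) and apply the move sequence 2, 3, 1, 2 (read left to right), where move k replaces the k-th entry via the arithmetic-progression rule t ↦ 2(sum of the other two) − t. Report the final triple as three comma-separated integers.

start (-5,5,5) = (f(1,0),f(0,1),f(1,1))
replace slot 2: 2·((-5)+5) − 5 = -5 → (-5,-5,5)
replace slot 3: 2·((-5)+(-5)) − 5 = -25 → (-5,-5,-25)
replace slot 1: 2·((-5)+(-25)) − (-5) = -55 → (-55,-5,-25)
replace slot 2: 2·((-55)+(-25)) − (-5) = -155 → (-55,-155,-25)

-55,-155,-25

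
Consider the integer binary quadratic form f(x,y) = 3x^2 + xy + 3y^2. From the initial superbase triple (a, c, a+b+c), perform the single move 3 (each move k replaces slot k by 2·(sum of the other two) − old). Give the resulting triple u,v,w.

start (3,3,7) = (f(1,0),f(0,1),f(1,1))
replace slot 3: 2·(3+3) − 7 = 5 → (3,3,5)

3,3,5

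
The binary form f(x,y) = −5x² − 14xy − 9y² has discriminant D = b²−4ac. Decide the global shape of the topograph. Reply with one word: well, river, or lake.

D = b²−4ac = (-14)² − 4·(-5)·(-9) = 16
D = 4² is a perfect square ⇒ form factors over ℤ ⇒ lakes

lake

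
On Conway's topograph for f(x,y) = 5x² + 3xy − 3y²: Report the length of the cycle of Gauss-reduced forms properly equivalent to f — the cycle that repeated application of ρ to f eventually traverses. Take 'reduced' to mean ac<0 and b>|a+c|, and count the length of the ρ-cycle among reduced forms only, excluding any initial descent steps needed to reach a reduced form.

D = 69, ⌊√D⌋ = 8
river: ρ → (-3,3,5)
river: ρ → (5,7,-1)
river: ρ → (-1,7,5)
river: ρ → (5,3,-3)
ρ-cycle length = 4 (tail of 0 descent steps not counted)

4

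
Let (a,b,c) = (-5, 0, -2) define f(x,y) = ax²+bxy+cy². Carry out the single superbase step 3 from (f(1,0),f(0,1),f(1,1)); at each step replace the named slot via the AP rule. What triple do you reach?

start (-5,-2,-7) = (f(1,0),f(0,1),f(1,1))
replace slot 3: 2·((-5)+(-2)) − (-7) = -7 → (-5,-2,-7)

-5,-2,-7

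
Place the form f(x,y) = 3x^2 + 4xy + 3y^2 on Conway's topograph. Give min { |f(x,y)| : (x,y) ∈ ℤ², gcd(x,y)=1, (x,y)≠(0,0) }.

translate: b→-2 (≡4 mod 6), so (3,4,3)→(3,-2,2)
flip: (3,-2,2)→(2,2,3)
reduced (well bottom): (2,2,3) with a≤c, −a<b≤a
well minimum = a = 2

2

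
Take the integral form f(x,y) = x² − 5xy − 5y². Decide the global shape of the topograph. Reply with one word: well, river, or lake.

D = b²−4ac = (-5)² − 4·1·(-5) = 45
D > 0 non-square ⇒ indefinite ⇒ periodic river

river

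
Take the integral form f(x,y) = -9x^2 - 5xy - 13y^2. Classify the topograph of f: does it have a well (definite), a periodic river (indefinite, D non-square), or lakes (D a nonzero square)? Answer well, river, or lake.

D = b²−4ac = (-5)² − 4·(-9)·(-13) = -443
D < 0 ⇒ definite ⇒ every region one sign ⇒ single well

well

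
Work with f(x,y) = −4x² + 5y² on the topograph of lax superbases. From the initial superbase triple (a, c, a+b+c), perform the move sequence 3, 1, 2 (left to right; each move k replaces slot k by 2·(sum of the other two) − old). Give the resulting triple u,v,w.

start (-4,5,1) = (f(1,0),f(0,1),f(1,1))
replace slot 3: 2·((-4)+5) − 1 = 1 → (-4,5,1)
replace slot 1: 2·(5+1) − (-4) = 16 → (16,5,1)
replace slot 2: 2·(16+1) − 5 = 29 → (16,29,1)

16,29,1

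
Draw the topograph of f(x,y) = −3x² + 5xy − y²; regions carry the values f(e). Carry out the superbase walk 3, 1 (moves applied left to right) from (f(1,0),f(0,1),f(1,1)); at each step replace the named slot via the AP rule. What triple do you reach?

start (-3,-1,1) = (f(1,0),f(0,1),f(1,1))
replace slot 3: 2·((-3)+(-1)) − 1 = -9 → (-3,-1,-9)
replace slot 1: 2·((-1)+(-9)) − (-3) = -17 → (-17,-1,-9)

-17,-1,-9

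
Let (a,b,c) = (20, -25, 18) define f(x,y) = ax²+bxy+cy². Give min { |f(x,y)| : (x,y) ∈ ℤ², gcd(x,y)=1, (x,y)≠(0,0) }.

translate: b→15 (≡-25 mod 40), so (20,-25,18)→(20,15,13)
flip: (20,15,13)→(13,-15,20)
translate: b→11 (≡-15 mod 26), so (13,-15,20)→(13,11,18)
reduced (well bottom): (13,11,18) with a≤c, −a<b≤a
well minimum = a = 13

13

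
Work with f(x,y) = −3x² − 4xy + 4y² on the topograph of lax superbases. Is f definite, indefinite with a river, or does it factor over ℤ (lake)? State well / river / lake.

D = b²−4ac = (-4)² − 4·(-3)·4 = 64
D = 8² is a perfect square ⇒ form factors over ℤ ⇒ lakes

lake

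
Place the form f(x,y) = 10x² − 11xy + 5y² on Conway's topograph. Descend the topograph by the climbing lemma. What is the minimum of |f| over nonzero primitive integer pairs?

translate: b→9 (≡-11 mod 20), so (10,-11,5)→(10,9,4)
flip: (10,9,4)→(4,-9,10)
translate: b→-1 (≡-9 mod 8), so (4,-9,10)→(4,-1,5)
reduced (well bottom): (4,-1,5) with a≤c, −a<b≤a
well minimum = a = 4

4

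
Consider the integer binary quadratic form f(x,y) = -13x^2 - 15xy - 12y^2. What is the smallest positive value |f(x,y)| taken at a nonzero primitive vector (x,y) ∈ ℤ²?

translate: b→-11 (≡15 mod 26), so (13,15,12)→(13,-11,10)
flip: (13,-11,10)→(10,11,13)
translate: b→-9 (≡11 mod 20), so (10,11,13)→(10,-9,12)
reduced (well bottom): (10,-9,12) with a≤c, −a<b≤a
well minimum |f| = |-10| = 10 (negative-definite)

10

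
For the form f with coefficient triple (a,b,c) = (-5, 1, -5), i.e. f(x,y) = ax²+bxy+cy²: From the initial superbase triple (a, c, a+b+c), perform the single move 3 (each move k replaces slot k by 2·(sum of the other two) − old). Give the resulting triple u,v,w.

start (-5,-5,-9) = (f(1,0),f(0,1),f(1,1))
replace slot 3: 2·((-5)+(-5)) − (-9) = -11 → (-5,-5,-11)

-5,-5,-11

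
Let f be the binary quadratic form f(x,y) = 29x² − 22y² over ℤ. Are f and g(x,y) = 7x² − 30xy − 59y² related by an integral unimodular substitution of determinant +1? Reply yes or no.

D₁ = 2552, D₂ = 2552
river cycle of f (length 8): (-22, 44, 7), (7, 40, -34), (-34, 28, 13), (13, 50, -1), (-1, 50, 13), (13, 28, -34), (-34, 40, 7), (7, 44, -22)
river cycle of g (length 8): (7, 40, -34), (-34, 28, 13), (13, 50, -1), (-1, 50, 13), (13, 28, -34), (-34, 40, 7), (7, 44, -22), (-22, 44, 7)
cycles coincide ⇒ equivalent

yes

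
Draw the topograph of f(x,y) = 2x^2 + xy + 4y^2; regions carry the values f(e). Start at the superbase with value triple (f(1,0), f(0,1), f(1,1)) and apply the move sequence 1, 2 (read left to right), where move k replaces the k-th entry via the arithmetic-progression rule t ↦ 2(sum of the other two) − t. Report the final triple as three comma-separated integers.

start (2,4,7) = (f(1,0),f(0,1),f(1,1))
replace slot 1: 2·(4+7) − 2 = 20 → (20,4,7)
replace slot 2: 2·(20+7) − 4 = 50 → (20,50,7)

20,50,7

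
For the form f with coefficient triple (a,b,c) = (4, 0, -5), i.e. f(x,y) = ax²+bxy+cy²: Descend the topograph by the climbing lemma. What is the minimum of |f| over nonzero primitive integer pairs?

descent: ρ → (-5,0,4)
descent: ρ → (4,8,-1)  [lands on river]
river: ρ → (-1,8,4)
closes: descent 2, river 2
min |a| on river = 1

1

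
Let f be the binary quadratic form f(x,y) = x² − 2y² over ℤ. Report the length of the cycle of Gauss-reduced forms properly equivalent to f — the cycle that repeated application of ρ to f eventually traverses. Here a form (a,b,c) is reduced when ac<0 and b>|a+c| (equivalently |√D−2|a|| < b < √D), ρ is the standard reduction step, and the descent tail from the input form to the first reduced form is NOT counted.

D = 8, ⌊√D⌋ = 2
descent: ρ → (-2,0,1)
descent: ρ → (1,2,-1)  [lands on river]
river: ρ → (-1,2,1)
ρ-cycle length = 2 (tail of 2 descent steps not counted)

2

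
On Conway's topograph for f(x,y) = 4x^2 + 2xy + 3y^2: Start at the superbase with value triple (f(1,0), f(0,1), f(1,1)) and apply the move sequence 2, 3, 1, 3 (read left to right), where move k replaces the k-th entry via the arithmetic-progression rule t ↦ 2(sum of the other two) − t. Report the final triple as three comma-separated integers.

start (4,3,9) = (f(1,0),f(0,1),f(1,1))
replace slot 2: 2·(4+9) − 3 = 23 → (4,23,9)
replace slot 3: 2·(4+23) − 9 = 45 → (4,23,45)
replace slot 1: 2·(23+45) − 4 = 132 → (132,23,45)
replace slot 3: 2·(132+23) − 45 = 265 → (132,23,265)

132,23,265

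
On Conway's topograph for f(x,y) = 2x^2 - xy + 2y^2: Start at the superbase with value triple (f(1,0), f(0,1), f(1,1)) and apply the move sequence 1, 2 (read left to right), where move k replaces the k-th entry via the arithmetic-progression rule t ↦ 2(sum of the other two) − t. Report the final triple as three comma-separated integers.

start (2,2,3) = (f(1,0),f(0,1),f(1,1))
replace slot 1: 2·(2+3) − 2 = 8 → (8,2,3)
replace slot 2: 2·(8+3) − 2 = 20 → (8,20,3)

8,20,3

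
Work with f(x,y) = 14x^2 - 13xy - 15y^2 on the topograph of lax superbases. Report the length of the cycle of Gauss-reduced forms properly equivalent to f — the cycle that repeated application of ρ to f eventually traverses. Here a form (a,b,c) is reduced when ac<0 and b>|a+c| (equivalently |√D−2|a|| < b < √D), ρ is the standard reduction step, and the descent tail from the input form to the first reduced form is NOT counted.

D = 1009, ⌊√D⌋ = 31
descent: ρ → (-15,13,14)  [lands on river]
river: ρ → (14,15,-14)
river: ρ → (-14,13,15)
river: ρ → (15,17,-12)
river: ρ → (-12,31,1)
river: ρ → (1,31,-12)
river: ρ → (-12,17,15)
river: ρ → (15,13,-14)
river: ρ → (-14,15,14)
river: ρ → (14,13,-15)
river: ρ → (-15,17,12)
river: ρ → (12,31,-1)
river: ρ → (-1,31,12)
river: ρ → (12,17,-15)
ρ-cycle length = 14 (tail of 1 descent step not counted)

14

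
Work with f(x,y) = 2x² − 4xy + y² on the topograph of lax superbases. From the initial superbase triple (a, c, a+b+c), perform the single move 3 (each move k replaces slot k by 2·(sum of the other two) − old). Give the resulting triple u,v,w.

start (2,1,-1) = (f(1,0),f(0,1),f(1,1))
replace slot 3: 2·(2+1) − (-1) = 7 → (2,1,7)

2,1,7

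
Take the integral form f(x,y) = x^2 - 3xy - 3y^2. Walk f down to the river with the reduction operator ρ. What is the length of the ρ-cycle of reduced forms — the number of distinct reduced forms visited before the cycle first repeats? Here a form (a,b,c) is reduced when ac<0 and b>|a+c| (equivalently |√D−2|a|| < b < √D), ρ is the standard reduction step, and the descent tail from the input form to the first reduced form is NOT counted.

D = 21, ⌊√D⌋ = 4
descent: ρ → (-3,3,1)  [lands on river]
river: ρ → (1,3,-3)
ρ-cycle length = 2 (tail of 1 descent step not counted)

2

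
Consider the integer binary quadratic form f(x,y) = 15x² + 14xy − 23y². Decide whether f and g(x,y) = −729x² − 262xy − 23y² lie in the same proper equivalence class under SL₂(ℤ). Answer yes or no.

D₁ = 1576, D₂ = 1576
river cycle of f (length 42): (-23, 32, 6), (6, 28, -33), (-33, 38, 1), (1, 38, -33), (-33, 28, 6), (6, 32, -23), (-23, 14, 15), (15, 16, -22), (-22, 28, 9), (9, 26, -25), … (32 more)
river cycle of g (length 42): (-23, 32, 6), (6, 28, -33), (-33, 38, 1), (1, 38, -33), (-33, 28, 6), (6, 32, -23), (-23, 14, 15), (15, 16, -22), (-22, 28, 9), (9, 26, -25), … (32 more)
cycles coincide ⇒ equivalent

yes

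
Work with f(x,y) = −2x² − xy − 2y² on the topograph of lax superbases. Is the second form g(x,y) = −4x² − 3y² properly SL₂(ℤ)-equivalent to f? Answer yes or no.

D₁ = -15, D₂ = -48
discriminants differ ⇒ not SL₂(ℤ)-equivalent

no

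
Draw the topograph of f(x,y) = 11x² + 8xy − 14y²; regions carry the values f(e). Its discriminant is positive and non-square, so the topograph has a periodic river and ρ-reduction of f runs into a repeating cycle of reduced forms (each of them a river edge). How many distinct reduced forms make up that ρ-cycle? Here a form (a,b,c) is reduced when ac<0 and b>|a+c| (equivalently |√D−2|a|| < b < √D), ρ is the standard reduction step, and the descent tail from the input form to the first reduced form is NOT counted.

D = 680, ⌊√D⌋ = 26
river: ρ → (-14,20,5)
river: ρ → (5,20,-14)
river: ρ → (-14,8,11)
river: ρ → (11,14,-11)
river: ρ → (-11,8,14)
river: ρ → (14,20,-5)
river: ρ → (-5,20,14)
river: ρ → (14,8,-11)
river: ρ → (-11,14,11)
river: ρ → (11,8,-14)
ρ-cycle length = 10 (tail of 0 descent steps not counted)

10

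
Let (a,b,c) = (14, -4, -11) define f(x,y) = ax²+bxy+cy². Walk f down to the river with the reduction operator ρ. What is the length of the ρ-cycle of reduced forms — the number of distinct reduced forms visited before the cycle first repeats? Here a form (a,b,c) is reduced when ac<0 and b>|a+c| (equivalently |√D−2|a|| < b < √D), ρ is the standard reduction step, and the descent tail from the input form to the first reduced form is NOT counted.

D = 632, ⌊√D⌋ = 25
descent: ρ → (-11,4,14)  [lands on river]
river: ρ → (14,24,-1)
river: ρ → (-1,24,14)
river: ρ → (14,4,-11)
river: ρ → (-11,18,7)
river: ρ → (7,24,-2)
river: ρ → (-2,24,7)
river: ρ → (7,18,-11)
ρ-cycle length = 8 (tail of 1 descent step not counted)

8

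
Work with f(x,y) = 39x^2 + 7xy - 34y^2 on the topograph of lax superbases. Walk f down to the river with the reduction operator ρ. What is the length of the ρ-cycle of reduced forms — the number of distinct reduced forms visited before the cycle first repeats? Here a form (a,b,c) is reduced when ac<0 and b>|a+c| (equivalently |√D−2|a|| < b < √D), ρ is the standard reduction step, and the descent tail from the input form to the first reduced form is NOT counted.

D = 5353, ⌊√D⌋ = 73
river: ρ → (-34,61,12)
river: ρ → (12,59,-39)
river: ρ → (-39,19,32)
river: ρ → (32,45,-26)
river: ρ → (-26,59,18)
river: ρ → (18,49,-41)
river: ρ → (-41,33,26)
river: ρ → (26,71,-3)
river: ρ → (-3,73,2)
river: ρ → (2,71,-39)
river: ρ → (-39,7,34)
river: ρ → (34,61,-12)
river: ρ → (-12,59,39)
river: ρ → (39,19,-32)
river: ρ → (-32,45,26)
river: ρ → (26,59,-18)
river: ρ → (-18,49,41)
river: ρ → (41,33,-26)
river: ρ → (-26,71,3)
river: ρ → (3,73,-2)
river: ρ → (-2,71,39)
river: ρ → (39,7,-34)
ρ-cycle length = 22 (tail of 0 descent steps not counted)

22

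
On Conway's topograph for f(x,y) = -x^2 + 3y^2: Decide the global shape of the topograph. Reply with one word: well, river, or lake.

D = b²−4ac = 0² − 4·(-1)·3 = 12
D > 0 non-square ⇒ indefinite ⇒ periodic river

river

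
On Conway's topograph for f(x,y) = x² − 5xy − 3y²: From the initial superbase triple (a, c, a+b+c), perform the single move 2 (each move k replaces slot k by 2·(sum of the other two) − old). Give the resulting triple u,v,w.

start (1,-3,-7) = (f(1,0),f(0,1),f(1,1))
replace slot 2: 2·(1+(-7)) − (-3) = -9 → (1,-9,-7)

1,-9,-7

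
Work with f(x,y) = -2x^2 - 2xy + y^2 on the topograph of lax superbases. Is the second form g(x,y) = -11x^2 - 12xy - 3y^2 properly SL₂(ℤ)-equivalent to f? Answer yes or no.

D₁ = 12, D₂ = 12
river cycle of f (length 2): (1, 2, -2), (-2, 2, 1)
river cycle of g (length 2): (1, 2, -2), (-2, 2, 1)
cycles coincide ⇒ equivalent

yes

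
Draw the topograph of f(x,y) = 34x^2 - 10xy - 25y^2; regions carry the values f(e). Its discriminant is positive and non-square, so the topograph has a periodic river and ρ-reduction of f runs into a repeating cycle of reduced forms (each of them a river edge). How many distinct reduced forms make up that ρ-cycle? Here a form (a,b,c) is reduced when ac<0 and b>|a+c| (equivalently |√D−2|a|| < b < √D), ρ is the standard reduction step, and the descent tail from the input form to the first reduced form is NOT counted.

D = 3500, ⌊√D⌋ = 59
descent: ρ → (-25,10,34)  [lands on river]
river: ρ → (34,58,-1)
river: ρ → (-1,58,34)
river: ρ → (34,10,-25)
river: ρ → (-25,40,19)
river: ρ → (19,36,-29)
river: ρ → (-29,22,26)
river: ρ → (26,30,-25)
river: ρ → (-25,20,31)
river: ρ → (31,42,-14)
river: ρ → (-14,42,31)
river: ρ → (31,20,-25)
river: ρ → (-25,30,26)
river: ρ → (26,22,-29)
river: ρ → (-29,36,19)
river: ρ → (19,40,-25)
ρ-cycle length = 16 (tail of 1 descent step not counted)

16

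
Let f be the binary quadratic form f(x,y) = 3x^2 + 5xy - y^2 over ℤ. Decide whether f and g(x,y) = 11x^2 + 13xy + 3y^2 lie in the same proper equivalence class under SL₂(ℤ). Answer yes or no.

D₁ = 37, D₂ = 37
river cycle of f (length 6): (-1, 5, 3), (3, 1, -3), (-3, 5, 1), (1, 5, -3), (-3, 1, 3), (3, 5, -1)
river cycle of g (length 6): (3, 5, -1), (-1, 5, 3), (3, 1, -3), (-3, 5, 1), (1, 5, -3), (-3, 1, 3)
cycles coincide ⇒ equivalent

yes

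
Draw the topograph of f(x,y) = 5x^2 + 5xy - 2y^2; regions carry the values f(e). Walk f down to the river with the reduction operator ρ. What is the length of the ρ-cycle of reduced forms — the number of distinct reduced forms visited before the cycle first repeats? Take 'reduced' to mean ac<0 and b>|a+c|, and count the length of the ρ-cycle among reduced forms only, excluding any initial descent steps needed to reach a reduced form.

D = 65, ⌊√D⌋ = 8
river: ρ → (-2,7,2)
river: ρ → (2,5,-5)
river: ρ → (-5,5,2)
river: ρ → (2,7,-2)
river: ρ → (-2,5,5)
river: ρ → (5,5,-2)
ρ-cycle length = 6 (tail of 0 descent steps not counted)

6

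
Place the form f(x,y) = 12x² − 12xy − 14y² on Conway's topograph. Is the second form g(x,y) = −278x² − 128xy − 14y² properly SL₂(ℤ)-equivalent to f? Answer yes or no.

D₁ = 816, D₂ = 816
river cycle of f (length 6): (-14, 12, 12), (12, 12, -14), (-14, 16, 10), (10, 24, -6), (-6, 24, 10), (10, 16, -14)
river cycle of g (length 6): (-14, 16, 10), (10, 24, -6), (-6, 24, 10), (10, 16, -14), (-14, 12, 12), (12, 12, -14)
cycles coincide ⇒ equivalent

yes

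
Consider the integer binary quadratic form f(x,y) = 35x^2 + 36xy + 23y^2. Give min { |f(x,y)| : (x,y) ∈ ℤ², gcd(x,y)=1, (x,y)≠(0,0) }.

translate: b→-34 (≡36 mod 70), so (35,36,23)→(35,-34,22)
flip: (35,-34,22)→(22,34,35)
translate: b→-10 (≡34 mod 44), so (22,34,35)→(22,-10,23)
reduced (well bottom): (22,-10,23) with a≤c, −a<b≤a
well minimum = a = 22

22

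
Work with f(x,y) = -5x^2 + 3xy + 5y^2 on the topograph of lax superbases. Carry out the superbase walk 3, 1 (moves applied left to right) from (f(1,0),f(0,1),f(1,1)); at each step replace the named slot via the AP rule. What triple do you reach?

start (-5,5,3) = (f(1,0),f(0,1),f(1,1))
replace slot 3: 2·((-5)+5) − 3 = -3 → (-5,5,-3)
replace slot 1: 2·(5+(-3)) − (-5) = 9 → (9,5,-3)

9,5,-3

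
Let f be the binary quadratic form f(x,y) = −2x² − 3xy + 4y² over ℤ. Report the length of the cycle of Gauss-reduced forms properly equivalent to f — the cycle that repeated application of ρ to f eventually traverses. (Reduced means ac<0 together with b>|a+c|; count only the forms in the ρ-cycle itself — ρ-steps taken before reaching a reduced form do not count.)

D = 41, ⌊√D⌋ = 6
descent: ρ → (4,3,-2)  [lands on river]
river: ρ → (-2,5,2)
river: ρ → (2,3,-4)
river: ρ → (-4,5,1)
river: ρ → (1,5,-4)
river: ρ → (-4,3,2)
river: ρ → (2,5,-2)
river: ρ → (-2,3,4)
river: ρ → (4,5,-1)
river: ρ → (-1,5,4)
ρ-cycle length = 10 (tail of 1 descent step not counted)

10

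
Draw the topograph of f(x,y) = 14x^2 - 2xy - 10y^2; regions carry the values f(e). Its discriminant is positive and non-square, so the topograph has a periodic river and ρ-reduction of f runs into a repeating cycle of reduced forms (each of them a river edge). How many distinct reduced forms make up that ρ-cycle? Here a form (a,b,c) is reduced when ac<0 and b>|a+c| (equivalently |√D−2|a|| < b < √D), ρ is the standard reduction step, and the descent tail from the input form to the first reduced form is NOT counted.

D = 564, ⌊√D⌋ = 23
descent: ρ → (-10,22,2)  [lands on river]
river: ρ → (2,22,-10)
river: ρ → (-10,18,6)
river: ρ → (6,18,-10)
ρ-cycle length = 4 (tail of 1 descent step not counted)

4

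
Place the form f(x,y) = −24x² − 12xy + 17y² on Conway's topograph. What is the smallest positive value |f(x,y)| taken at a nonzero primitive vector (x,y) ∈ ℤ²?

descent: ρ → (17,12,-24)  [lands on river]
river: ρ → (-24,36,5)
river: ρ → (5,34,-31)
river: ρ → (-31,28,8)
river: ρ → (8,36,-15)
river: ρ → (-15,24,20)
river: ρ → (20,16,-19)
river: ρ → (-19,22,17)
closes: descent 1, river 8
min |a| on river = 5

5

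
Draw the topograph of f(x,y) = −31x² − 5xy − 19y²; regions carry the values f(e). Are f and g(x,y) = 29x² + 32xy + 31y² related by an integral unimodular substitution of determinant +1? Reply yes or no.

D₁ = -2331, D₂ = -2572
discriminants differ ⇒ not SL₂(ℤ)-equivalent

no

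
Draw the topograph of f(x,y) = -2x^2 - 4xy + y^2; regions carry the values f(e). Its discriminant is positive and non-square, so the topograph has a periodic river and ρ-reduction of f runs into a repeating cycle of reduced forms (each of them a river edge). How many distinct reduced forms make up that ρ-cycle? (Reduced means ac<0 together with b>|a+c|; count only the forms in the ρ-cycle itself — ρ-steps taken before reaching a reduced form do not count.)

D = 24, ⌊√D⌋ = 4
descent: ρ → (1,4,-2)  [lands on river]
river: ρ → (-2,4,1)
ρ-cycle length = 2 (tail of 1 descent step not counted)

2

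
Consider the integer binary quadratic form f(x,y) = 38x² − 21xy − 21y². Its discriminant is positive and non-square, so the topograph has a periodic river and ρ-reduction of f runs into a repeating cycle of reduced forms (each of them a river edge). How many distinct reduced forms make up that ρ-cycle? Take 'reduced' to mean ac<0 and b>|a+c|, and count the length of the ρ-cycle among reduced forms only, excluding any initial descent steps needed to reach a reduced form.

D = 3633, ⌊√D⌋ = 60
descent: ρ → (-21,21,38)  [lands on river]
river: ρ → (38,55,-4)
river: ρ → (-4,57,24)
river: ρ → (24,39,-22)
river: ρ → (-22,49,14)
river: ρ → (14,35,-43)
river: ρ → (-43,51,6)
river: ρ → (6,57,-16)
river: ρ → (-16,39,33)
river: ρ → (33,27,-22)
river: ρ → (-22,17,38)
river: ρ → (38,59,-1)
river: ρ → (-1,59,38)
river: ρ → (38,17,-22)
river: ρ → (-22,27,33)
river: ρ → (33,39,-16)
river: ρ → (-16,57,6)
river: ρ → (6,51,-43)
river: ρ → (-43,35,14)
river: ρ → (14,49,-22)
river: ρ → (-22,39,24)
river: ρ → (24,57,-4)
river: ρ → (-4,55,38)
river: ρ → (38,21,-21)
ρ-cycle length = 24 (tail of 1 descent step not counted)

24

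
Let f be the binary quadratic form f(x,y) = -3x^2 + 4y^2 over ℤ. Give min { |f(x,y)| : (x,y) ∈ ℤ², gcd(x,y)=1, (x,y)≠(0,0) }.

descent: ρ → (4,0,-3)
descent: ρ → (-3,6,1)  [lands on river]
river: ρ → (1,6,-3)
closes: descent 2, river 2
min |a| on river = 1

1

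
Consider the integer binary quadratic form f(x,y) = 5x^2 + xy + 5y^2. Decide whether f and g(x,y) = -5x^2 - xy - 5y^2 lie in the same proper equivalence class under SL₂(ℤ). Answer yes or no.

D₁ = -99, D₂ = -99
f: reduced (well bottom): (5,1,5) with a≤c, −a<b≤a
g is negative-definite; reduce −g:
−g: reduced (well bottom): (5,1,5) with a≤c, −a<b≤a
flip sign back: reduced form of g is (-5,-1,-5)
reduced forms (5, 1, 5) vs (-5, -1, -5) ⇒ inequivalent

no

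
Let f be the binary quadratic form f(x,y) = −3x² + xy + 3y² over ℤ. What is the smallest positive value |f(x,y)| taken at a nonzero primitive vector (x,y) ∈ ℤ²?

river: ρ → (3,5,-1)
river: ρ → (-1,5,3)
river: ρ → (3,1,-3)
river: ρ → (-3,5,1)
river: ρ → (1,5,-3)
river: ρ → (-3,1,3)
closes: descent 0, river 6
min |a| on river = 1

1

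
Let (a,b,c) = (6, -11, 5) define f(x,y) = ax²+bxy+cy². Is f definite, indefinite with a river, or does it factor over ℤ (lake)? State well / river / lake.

D = b²−4ac = (-11)² − 4·6·5 = 1
D = 1² is a perfect square ⇒ form factors over ℤ ⇒ lakes

lake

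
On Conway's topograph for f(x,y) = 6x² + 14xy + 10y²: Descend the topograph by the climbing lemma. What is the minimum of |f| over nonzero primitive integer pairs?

translate: b→2 (≡14 mod 12), so (6,14,10)→(6,2,2)
flip: (6,2,2)→(2,-2,6)
translate: b→2 (≡-2 mod 4), so (2,-2,6)→(2,2,6)
reduced (well bottom): (2,2,6) with a≤c, −a<b≤a
well minimum = a = 2

2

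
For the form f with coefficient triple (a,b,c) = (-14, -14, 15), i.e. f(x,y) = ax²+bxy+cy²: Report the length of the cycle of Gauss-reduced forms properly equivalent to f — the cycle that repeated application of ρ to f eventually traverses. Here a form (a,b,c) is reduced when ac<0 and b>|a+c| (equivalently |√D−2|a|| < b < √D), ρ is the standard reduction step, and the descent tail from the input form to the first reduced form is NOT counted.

D = 1036, ⌊√D⌋ = 32
descent: ρ → (15,14,-14)  [lands on river]
river: ρ → (-14,14,15)
river: ρ → (15,16,-13)
river: ρ → (-13,10,18)
river: ρ → (18,26,-5)
river: ρ → (-5,24,23)
river: ρ → (23,22,-6)
river: ρ → (-6,26,15)
river: ρ → (15,4,-17)
river: ρ → (-17,30,2)
river: ρ → (2,30,-17)
river: ρ → (-17,4,15)
river: ρ → (15,26,-6)
river: ρ → (-6,22,23)
river: ρ → (23,24,-5)
river: ρ → (-5,26,18)
river: ρ → (18,10,-13)
river: ρ → (-13,16,15)
ρ-cycle length = 18 (tail of 1 descent step not counted)

18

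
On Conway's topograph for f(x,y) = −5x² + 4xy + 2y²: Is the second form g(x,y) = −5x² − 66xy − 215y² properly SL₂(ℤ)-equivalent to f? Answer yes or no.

D₁ = 56, D₂ = 56
river cycle of f (length 4): (2, 4, -5), (-5, 6, 1), (1, 6, -5), (-5, 4, 2)
river cycle of g (length 4): (-5, 4, 2), (2, 4, -5), (-5, 6, 1), (1, 6, -5)
cycles coincide ⇒ equivalent

yes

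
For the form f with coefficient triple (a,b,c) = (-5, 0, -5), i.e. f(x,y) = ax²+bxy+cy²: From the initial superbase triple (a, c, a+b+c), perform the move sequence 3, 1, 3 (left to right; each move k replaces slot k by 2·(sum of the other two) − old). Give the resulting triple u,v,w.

start (-5,-5,-10) = (f(1,0),f(0,1),f(1,1))
replace slot 3: 2·((-5)+(-5)) − (-10) = -10 → (-5,-5,-10)
replace slot 1: 2·((-5)+(-10)) − (-5) = -25 → (-25,-5,-10)
replace slot 3: 2·((-25)+(-5)) − (-10) = -50 → (-25,-5,-50)

-25,-5,-50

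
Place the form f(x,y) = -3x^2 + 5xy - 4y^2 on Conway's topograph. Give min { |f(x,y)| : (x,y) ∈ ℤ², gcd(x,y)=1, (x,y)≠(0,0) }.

translate: b→1 (≡-5 mod 6), so (3,-5,4)→(3,1,2)
flip: (3,1,2)→(2,-1,3)
reduced (well bottom): (2,-1,3) with a≤c, −a<b≤a
well minimum |f| = |-2| = 2 (negative-definite)

2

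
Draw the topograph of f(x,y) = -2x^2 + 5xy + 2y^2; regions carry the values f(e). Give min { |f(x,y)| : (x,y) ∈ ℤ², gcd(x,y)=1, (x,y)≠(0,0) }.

river: ρ → (2,3,-4)
river: ρ → (-4,5,1)
river: ρ → (1,5,-4)
river: ρ → (-4,3,2)
river: ρ → (2,5,-2)
river: ρ → (-2,3,4)
river: ρ → (4,5,-1)
river: ρ → (-1,5,4)
river: ρ → (4,3,-2)
river: ρ → (-2,5,2)
closes: descent 0, river 10
min |a| on river = 1

1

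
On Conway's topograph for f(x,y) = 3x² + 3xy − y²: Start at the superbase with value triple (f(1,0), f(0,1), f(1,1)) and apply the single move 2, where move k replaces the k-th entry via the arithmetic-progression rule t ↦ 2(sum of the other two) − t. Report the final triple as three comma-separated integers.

start (3,-1,5) = (f(1,0),f(0,1),f(1,1))
replace slot 2: 2·(3+5) − (-1) = 17 → (3,17,5)

3,17,5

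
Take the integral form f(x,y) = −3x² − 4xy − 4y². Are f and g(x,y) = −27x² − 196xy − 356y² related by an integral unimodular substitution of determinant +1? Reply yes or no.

D₁ = -32, D₂ = -32
f is negative-definite; reduce −f:
−f: translate: b→-2 (≡4 mod 6), so (3,4,4)→(3,-2,3)
−f: flip: (3,-2,3)→(3,2,3)
−f: reduced (well bottom): (3,2,3) with a≤c, −a<b≤a
flip sign back: reduced form of f is (-3,-2,-3)
g is negative-definite; reduce −g:
−g: translate: b→-20 (≡196 mod 54), so (27,196,356)→(27,-20,4)
−g: flip: (27,-20,4)→(4,20,27)
−g: translate: b→4 (≡20 mod 8), so (4,20,27)→(4,4,3)
−g: flip: (4,4,3)→(3,-4,4)
−g: translate: b→2 (≡-4 mod 6), so (3,-4,4)→(3,2,3)
−g: reduced (well bottom): (3,2,3) with a≤c, −a<b≤a
flip sign back: reduced form of g is (-3,-2,-3)
reduced forms (-3, -2, -3) vs (-3, -2, -3) ⇒ equivalent

yes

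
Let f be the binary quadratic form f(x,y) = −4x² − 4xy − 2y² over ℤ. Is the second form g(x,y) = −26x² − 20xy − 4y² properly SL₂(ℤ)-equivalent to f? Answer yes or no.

D₁ = -16, D₂ = -16
f is negative-definite; reduce −f:
−f: flip: (4,4,2)→(2,-4,4)
−f: translate: b→0 (≡-4 mod 4), so (2,-4,4)→(2,0,2)
−f: reduced (well bottom): (2,0,2) with a≤c, −a<b≤a
flip sign back: reduced form of f is (-2,0,-2)
g is negative-definite; reduce −g:
−g: flip: (26,20,4)→(4,-20,26)
−g: translate: b→4 (≡-20 mod 8), so (4,-20,26)→(4,4,2)
−g: flip: (4,4,2)→(2,-4,4)
−g: translate: b→0 (≡-4 mod 4), so (2,-4,4)→(2,0,2)
−g: reduced (well bottom): (2,0,2) with a≤c, −a<b≤a
flip sign back: reduced form of g is (-2,0,-2)
reduced forms (-2, 0, -2) vs (-2, 0, -2) ⇒ equivalent

yes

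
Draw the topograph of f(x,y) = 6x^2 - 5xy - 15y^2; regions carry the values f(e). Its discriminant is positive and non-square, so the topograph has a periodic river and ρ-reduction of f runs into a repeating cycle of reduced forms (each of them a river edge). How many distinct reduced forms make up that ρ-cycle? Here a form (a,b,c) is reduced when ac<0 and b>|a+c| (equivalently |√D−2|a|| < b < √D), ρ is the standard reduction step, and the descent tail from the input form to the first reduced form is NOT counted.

D = 385, ⌊√D⌋ = 19
descent: ρ → (-15,5,6)
descent: ρ → (6,19,-1)  [lands on river]
river: ρ → (-1,19,6)
river: ρ → (6,17,-4)
river: ρ → (-4,15,10)
river: ρ → (10,5,-9)
river: ρ → (-9,13,6)
river: ρ → (6,11,-11)
river: ρ → (-11,11,6)
river: ρ → (6,13,-9)
river: ρ → (-9,5,10)
river: ρ → (10,15,-4)
river: ρ → (-4,17,6)
ρ-cycle length = 12 (tail of 2 descent steps not counted)

12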